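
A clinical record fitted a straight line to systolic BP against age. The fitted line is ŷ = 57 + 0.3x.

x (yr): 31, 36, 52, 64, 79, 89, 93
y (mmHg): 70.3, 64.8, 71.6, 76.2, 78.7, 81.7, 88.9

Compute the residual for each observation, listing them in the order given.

x=31: ŷ = 57 + 0.3·31 = 66.3; e = 70.3 − 66.3 = 4
x=36: ŷ = 57 + 0.3·36 = 67.8; e = 64.8 − 67.8 = -3
x=52: ŷ = 57 + 0.3·52 = 72.6; e = 71.6 − 72.6 = -1
x=64: ŷ = 57 + 0.3·64 = 76.2; e = 76.2 − 76.2 = 0
x=79: ŷ = 57 + 0.3·79 = 80.7; e = 78.7 − 80.7 = -2
x=89: ŷ = 57 + 0.3·89 = 83.7; e = 81.7 − 83.7 = -2
x=93: ŷ = 57 + 0.3·93 = 84.9; e = 88.9 − 84.9 = 4

4, -3, -1, 0, -2, -2, 4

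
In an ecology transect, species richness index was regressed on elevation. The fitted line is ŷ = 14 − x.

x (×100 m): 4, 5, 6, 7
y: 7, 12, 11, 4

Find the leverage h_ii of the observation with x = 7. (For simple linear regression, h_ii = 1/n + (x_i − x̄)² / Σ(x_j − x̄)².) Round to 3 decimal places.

x̄ = (4 + 5 + 6 + 7)/4 = 5.5
Σ(x − x̄)² = 2.25 + 0.25 + 0.25 + 2.25 = 5
h = 1/4 + (1.5)²/5 = 0.25 + 0.45 = 0.700

h = 0.700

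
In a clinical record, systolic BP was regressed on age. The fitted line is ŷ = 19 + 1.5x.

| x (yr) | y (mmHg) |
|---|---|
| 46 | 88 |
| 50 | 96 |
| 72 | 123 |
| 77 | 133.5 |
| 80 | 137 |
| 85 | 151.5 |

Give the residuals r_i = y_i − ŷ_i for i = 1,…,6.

0, 2, -4, -1, -2, 5

x=46: ŷ = 19 + 1.5·46 = 88; r = 88 − 88 = 0
x=50: ŷ = 19 + 1.5·50 = 94; r = 96 − 94 = 2
x=72: ŷ = 19 + 1.5·72 = 127; r = 123 − 127 = -4
x=77: ŷ = 19 + 1.5·77 = 134.5; r = 133.5 − 134.5 = -1
x=80: ŷ = 19 + 1.5·80 = 139; r = 137 − 139 = -2
x=85: ŷ = 19 + 1.5·85 = 146.5; r = 151.5 − 146.5 = 5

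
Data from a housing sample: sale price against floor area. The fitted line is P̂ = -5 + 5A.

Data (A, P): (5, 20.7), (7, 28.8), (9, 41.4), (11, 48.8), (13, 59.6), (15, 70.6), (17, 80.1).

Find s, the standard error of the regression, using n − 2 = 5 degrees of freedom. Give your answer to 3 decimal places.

A=5: P̂ = -5 + 5·5 = 20; e = 20.7 − 20 = 0.7
A=7: P̂ = -5 + 5·7 = 30; e = 28.8 − 30 = -1.2
A=9: P̂ = -5 + 5·9 = 40; e = 41.4 − 40 = 1.4
A=11: P̂ = -5 + 5·11 = 50; e = 48.8 − 50 = -1.2
A=13: P̂ = -5 + 5·13 = 60; e = 59.6 − 60 = -0.4
A=15: P̂ = -5 + 5·15 = 70; e = 70.6 − 70 = 0.6
A=17: P̂ = -5 + 5·17 = 80; e = 80.1 − 80 = 0.1
SSE = 0.49 + 1.44 + 1.96 + 1.44 + 0.16 + 0.36 + 0.01 = 5.86
s = √(5.86/5) = √1.172 ≈ 1.083

s = 1.083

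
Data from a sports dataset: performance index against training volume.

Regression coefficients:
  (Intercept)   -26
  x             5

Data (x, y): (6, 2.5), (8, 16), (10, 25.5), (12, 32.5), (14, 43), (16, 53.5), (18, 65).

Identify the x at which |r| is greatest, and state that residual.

x = 8, r = 2

x=6: ŷ = -26 + 5·6 = 4; r = 2.5 − 4 = -1.5
x=8: ŷ = -26 + 5·8 = 14; r = 16 − 14 = 2
x=10: ŷ = -26 + 5·10 = 24; r = 25.5 − 24 = 1.5
x=12: ŷ = -26 + 5·12 = 34; r = 32.5 − 34 = -1.5
x=14: ŷ = -26 + 5·14 = 44; r = 43 − 44 = -1
x=16: ŷ = -26 + 5·16 = 54; r = 53.5 − 54 = -0.5
x=18: ŷ = -26 + 5·18 = 64; r = 65 − 64 = 1
Largest |r| is 2 at x = 8, residual 2.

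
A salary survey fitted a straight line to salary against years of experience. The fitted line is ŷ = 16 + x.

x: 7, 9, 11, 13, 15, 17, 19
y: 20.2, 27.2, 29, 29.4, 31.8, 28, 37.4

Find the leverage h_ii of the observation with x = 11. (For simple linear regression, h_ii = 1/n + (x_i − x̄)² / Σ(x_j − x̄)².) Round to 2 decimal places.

x̄ = (7 + 9 + 11 + 13 + 15 + 17 + 19)/7 = 13
Σ(x − x̄)² = 36 + 16 + 4 + 0 + 4 + 16 + 36 = 112
h = 1/7 + (-2)²/112 = 0.142857 + 0.0357143 = 0.18

h = 0.18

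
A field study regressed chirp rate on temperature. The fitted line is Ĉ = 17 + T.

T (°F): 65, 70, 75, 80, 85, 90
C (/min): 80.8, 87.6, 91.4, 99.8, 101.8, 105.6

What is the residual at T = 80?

Ĉ = 17 + 80 = 97
e = 99.8 − 97 = 2.8

e = 2.8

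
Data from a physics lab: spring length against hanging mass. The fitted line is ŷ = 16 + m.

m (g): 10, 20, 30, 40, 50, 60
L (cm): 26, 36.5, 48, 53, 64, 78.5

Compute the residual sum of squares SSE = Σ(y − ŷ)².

m=10: ŷ = 16 + 10 = 26; e = 26 − 26 = 0
m=20: ŷ = 16 + 20 = 36; e = 36.5 − 36 = 0.5
m=30: ŷ = 16 + 30 = 46; e = 48 − 46 = 2
m=40: ŷ = 16 + 40 = 56; e = 53 − 56 = -3
m=50: ŷ = 16 + 50 = 66; e = 64 − 66 = -2
m=60: ŷ = 16 + 60 = 76; e = 78.5 − 76 = 2.5
SSE = 0 + 0.25 + 4 + 9 + 4 + 6.25 = 23.5

SSE = 23.5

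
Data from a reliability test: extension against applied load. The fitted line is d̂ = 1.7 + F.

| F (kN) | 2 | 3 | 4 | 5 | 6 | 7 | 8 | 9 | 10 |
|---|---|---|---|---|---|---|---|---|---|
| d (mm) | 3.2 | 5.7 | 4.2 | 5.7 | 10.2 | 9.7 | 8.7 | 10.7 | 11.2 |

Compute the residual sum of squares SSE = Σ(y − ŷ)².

F=2: d̂ = 1.7 + 2 = 3.7; e = 3.2 − 3.7 = -0.5
F=3: d̂ = 1.7 + 3 = 4.7; e = 5.7 − 4.7 = 1
F=4: d̂ = 1.7 + 4 = 5.7; e = 4.2 − 5.7 = -1.5
F=5: d̂ = 1.7 + 5 = 6.7; e = 5.7 − 6.7 = -1
F=6: d̂ = 1.7 + 6 = 7.7; e = 10.2 − 7.7 = 2.5
F=7: d̂ = 1.7 + 7 = 8.7; e = 9.7 − 8.7 = 1
F=8: d̂ = 1.7 + 8 = 9.7; e = 8.7 − 9.7 = -1
F=9: d̂ = 1.7 + 9 = 10.7; e = 10.7 − 10.7 = 0
F=10: d̂ = 1.7 + 10 = 11.7; e = 11.2 − 11.7 = -0.5
SSE = 0.25 + 1 + 2.25 + 1 + 6.25 + 1 + 1 + 0 + 0.25 = 13

SSE = 13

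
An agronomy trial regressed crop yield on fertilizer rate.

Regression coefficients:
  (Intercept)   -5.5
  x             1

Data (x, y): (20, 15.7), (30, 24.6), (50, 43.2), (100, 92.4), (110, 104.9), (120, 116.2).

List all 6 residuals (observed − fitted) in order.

1.2, 0.1, -1.3, -2.1, 0.4, 1.7

x=20: ŷ = -5.5 + 20 = 14.5; r = 15.7 − 14.5 = 1.2
x=30: ŷ = -5.5 + 30 = 24.5; r = 24.6 − 24.5 = 0.1
x=50: ŷ = -5.5 + 50 = 44.5; r = 43.2 − 44.5 = -1.3
x=100: ŷ = -5.5 + 100 = 94.5; r = 92.4 − 94.5 = -2.1
x=110: ŷ = -5.5 + 110 = 104.5; r = 104.9 − 104.5 = 0.4
x=120: ŷ = -5.5 + 120 = 114.5; r = 116.2 − 114.5 = 1.7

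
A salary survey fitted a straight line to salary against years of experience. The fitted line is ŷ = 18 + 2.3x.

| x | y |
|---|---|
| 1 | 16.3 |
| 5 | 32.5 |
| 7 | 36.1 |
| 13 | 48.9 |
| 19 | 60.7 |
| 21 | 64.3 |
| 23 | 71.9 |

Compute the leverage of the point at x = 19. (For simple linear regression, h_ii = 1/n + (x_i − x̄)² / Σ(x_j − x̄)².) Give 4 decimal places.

h = 0.2320

x̄ = (1 + 5 + 7 + 13 + 19 + 21 + 23)/7 = 12.7143
Σ(x − x̄)² = 137.224 + 59.5102 + 32.6531 + 0.0816327 + 39.5102 + 68.6531 + 105.796 = 443.429
h = 1/7 + (6.28571)²/443.429 = 0.142857 + 0.0891016 = 0.2320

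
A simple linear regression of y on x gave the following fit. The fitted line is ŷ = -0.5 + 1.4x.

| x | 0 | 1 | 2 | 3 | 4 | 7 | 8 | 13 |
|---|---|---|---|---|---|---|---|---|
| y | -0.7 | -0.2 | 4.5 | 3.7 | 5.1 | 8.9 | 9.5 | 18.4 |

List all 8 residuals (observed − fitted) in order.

-0.2, -1.1, 2.2, 0, 0, -0.4, -1.2, 0.7

x=0: ŷ = -0.5 + 1.4·0 = -0.5; r = -0.7 − (-0.5) = -0.2
x=1: ŷ = -0.5 + 1.4·1 = 0.9; r = -0.2 − 0.9 = -1.1
x=2: ŷ = -0.5 + 1.4·2 = 2.3; r = 4.5 − 2.3 = 2.2
x=3: ŷ = -0.5 + 1.4·3 = 3.7; r = 3.7 − 3.7 = 0
x=4: ŷ = -0.5 + 1.4·4 = 5.1; r = 5.1 − 5.1 = 0
x=7: ŷ = -0.5 + 1.4·7 = 9.3; r = 8.9 − 9.3 = -0.4
x=8: ŷ = -0.5 + 1.4·8 = 10.7; r = 9.5 − 10.7 = -1.2
x=13: ŷ = -0.5 + 1.4·13 = 17.7; r = 18.4 − 17.7 = 0.7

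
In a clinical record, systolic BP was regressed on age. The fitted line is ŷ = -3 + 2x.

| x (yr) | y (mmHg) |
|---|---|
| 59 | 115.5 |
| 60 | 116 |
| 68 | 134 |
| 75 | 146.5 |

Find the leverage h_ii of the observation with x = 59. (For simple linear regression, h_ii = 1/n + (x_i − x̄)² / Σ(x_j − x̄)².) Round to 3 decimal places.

h = 0.500

x̄ = (59 + 60 + 68 + 75)/4 = 65.5
Σ(x − x̄)² = 42.25 + 30.25 + 6.25 + 90.25 = 169
h = 1/4 + (-6.5)²/169 = 0.25 + 0.25 = 0.500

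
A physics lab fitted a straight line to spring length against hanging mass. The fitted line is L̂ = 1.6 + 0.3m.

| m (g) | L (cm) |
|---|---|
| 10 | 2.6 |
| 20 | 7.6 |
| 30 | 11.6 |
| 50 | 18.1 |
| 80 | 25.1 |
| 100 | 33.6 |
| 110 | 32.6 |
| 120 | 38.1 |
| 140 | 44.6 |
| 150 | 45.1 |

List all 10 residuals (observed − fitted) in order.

-2, 0, 1, 1.5, -0.5, 2, -2, 0.5, 1, -1.5

m=10: L̂ = 1.6 + 0.3·10 = 4.6; r = 2.6 − 4.6 = -2
m=20: L̂ = 1.6 + 0.3·20 = 7.6; r = 7.6 − 7.6 = 0
m=30: L̂ = 1.6 + 0.3·30 = 10.6; r = 11.6 − 10.6 = 1
m=50: L̂ = 1.6 + 0.3·50 = 16.6; r = 18.1 − 16.6 = 1.5
m=80: L̂ = 1.6 + 0.3·80 = 25.6; r = 25.1 − 25.6 = -0.5
m=100: L̂ = 1.6 + 0.3·100 = 31.6; r = 33.6 − 31.6 = 2
m=110: L̂ = 1.6 + 0.3·110 = 34.6; r = 32.6 − 34.6 = -2
m=120: L̂ = 1.6 + 0.3·120 = 37.6; r = 38.1 − 37.6 = 0.5
m=140: L̂ = 1.6 + 0.3·140 = 43.6; r = 44.6 − 43.6 = 1
m=150: L̂ = 1.6 + 0.3·150 = 46.6; r = 45.1 − 46.6 = -1.5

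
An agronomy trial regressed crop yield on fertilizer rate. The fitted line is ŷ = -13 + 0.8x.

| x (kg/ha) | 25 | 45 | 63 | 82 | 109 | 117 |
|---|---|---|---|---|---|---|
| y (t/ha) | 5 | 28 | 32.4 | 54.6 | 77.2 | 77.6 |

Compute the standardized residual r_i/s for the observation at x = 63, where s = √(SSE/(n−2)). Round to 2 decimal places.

x=25: ŷ = -13 + 0.8·25 = 7; r = 5 − 7 = -2
x=45: ŷ = -13 + 0.8·45 = 23; r = 28 − 23 = 5
x=63: ŷ = -13 + 0.8·63 = 37.4; r = 32.4 − 37.4 = -5
x=82: ŷ = -13 + 0.8·82 = 52.6; r = 54.6 − 52.6 = 2
x=109: ŷ = -13 + 0.8·109 = 74.2; r = 77.2 − 74.2 = 3
x=117: ŷ = -13 + 0.8·117 = 80.6; r = 77.6 − 80.6 = -3
SSE = 4 + 25 + 25 + 4 + 9 + 9 = 76
s = √(76/4) = 4.3589
r/s = -5 / 4.3589 = -1.15

-1.15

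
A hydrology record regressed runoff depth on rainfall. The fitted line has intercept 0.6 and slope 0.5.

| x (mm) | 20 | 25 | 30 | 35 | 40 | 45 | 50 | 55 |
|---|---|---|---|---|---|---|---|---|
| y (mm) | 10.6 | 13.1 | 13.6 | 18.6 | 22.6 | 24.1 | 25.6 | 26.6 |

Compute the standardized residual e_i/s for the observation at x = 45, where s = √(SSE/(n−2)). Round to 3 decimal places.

0.722

x=20: ŷ = 0.6 + 0.5·20 = 10.6; e = 10.6 − 10.6 = 0
x=25: ŷ = 0.6 + 0.5·25 = 13.1; e = 13.1 − 13.1 = 0
x=30: ŷ = 0.6 + 0.5·30 = 15.6; e = 13.6 − 15.6 = -2
x=35: ŷ = 0.6 + 0.5·35 = 18.1; e = 18.6 − 18.1 = 0.5
x=40: ŷ = 0.6 + 0.5·40 = 20.6; e = 22.6 − 20.6 = 2
x=45: ŷ = 0.6 + 0.5·45 = 23.1; e = 24.1 − 23.1 = 1
x=50: ŷ = 0.6 + 0.5·50 = 25.6; e = 25.6 − 25.6 = 0
x=55: ŷ = 0.6 + 0.5·55 = 28.1; e = 26.6 − 28.1 = -1.5
SSE = 0 + 0 + 4 + 0.25 + 4 + 1 + 0 + 2.25 = 11.5
s = √(11.5/6) = 1.38444
e/s = 1 / 1.38444 = 0.722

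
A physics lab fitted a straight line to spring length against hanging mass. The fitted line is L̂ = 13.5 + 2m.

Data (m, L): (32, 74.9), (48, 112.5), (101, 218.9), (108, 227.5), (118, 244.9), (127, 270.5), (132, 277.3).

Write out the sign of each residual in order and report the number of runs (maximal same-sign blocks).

m=32: L̂ = 13.5 + 2·32 = 77.5; r = 74.9 − 77.5 = -2.6
m=48: L̂ = 13.5 + 2·48 = 109.5; r = 112.5 − 109.5 = 3
m=101: L̂ = 13.5 + 2·101 = 215.5; r = 218.9 − 215.5 = 3.4
m=108: L̂ = 13.5 + 2·108 = 229.5; r = 227.5 − 229.5 = -2
m=118: L̂ = 13.5 + 2·118 = 249.5; r = 244.9 − 249.5 = -4.6
m=127: L̂ = 13.5 + 2·127 = 267.5; r = 270.5 − 267.5 = 3
m=132: L̂ = 13.5 + 2·132 = 277.5; r = 277.3 − 277.5 = -0.2
Signs: − + + − − + −
Runs: −×1, +×2, −×2, +×1, −×1 → 5

5 runs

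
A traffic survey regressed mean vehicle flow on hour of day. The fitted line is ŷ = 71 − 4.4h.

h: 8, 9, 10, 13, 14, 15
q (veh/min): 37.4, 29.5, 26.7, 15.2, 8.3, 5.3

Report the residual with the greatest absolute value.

r = -1.9

h=8: ŷ = 71 − 4.4·8 = 35.8; r = 37.4 − 35.8 = 1.6
h=9: ŷ = 71 − 4.4·9 = 31.4; r = 29.5 − 31.4 = -1.9
h=10: ŷ = 71 − 4.4·10 = 27; r = 26.7 − 27 = -0.3
h=13: ŷ = 71 − 4.4·13 = 13.8; r = 15.2 − 13.8 = 1.4
h=14: ŷ = 71 − 4.4·14 = 9.4; r = 8.3 − 9.4 = -1.1
h=15: ŷ = 71 − 4.4·15 = 5; r = 5.3 − 5 = 0.3
Largest |r| is 1.9 at h = 9, residual -1.9.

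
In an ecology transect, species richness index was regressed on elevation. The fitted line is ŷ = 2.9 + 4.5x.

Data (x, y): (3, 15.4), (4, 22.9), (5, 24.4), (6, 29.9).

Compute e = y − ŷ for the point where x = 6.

ŷ = 2.9 + 4.5·6 = 29.9
e = 29.9 − 29.9 = 0

e = 0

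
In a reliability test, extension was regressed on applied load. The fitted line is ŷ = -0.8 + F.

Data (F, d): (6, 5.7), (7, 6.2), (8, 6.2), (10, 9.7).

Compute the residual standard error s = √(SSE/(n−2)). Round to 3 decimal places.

s = 0.866

F=6: ŷ = -0.8 + 6 = 5.2; r = 5.7 − 5.2 = 0.5
F=7: ŷ = -0.8 + 7 = 6.2; r = 6.2 − 6.2 = 0
F=8: ŷ = -0.8 + 8 = 7.2; r = 6.2 − 7.2 = -1
F=10: ŷ = -0.8 + 10 = 9.2; r = 9.7 − 9.2 = 0.5
SSE = 0.25 + 0 + 1 + 0.25 = 1.5
s = √(1.5/2) = √0.75 ≈ 0.866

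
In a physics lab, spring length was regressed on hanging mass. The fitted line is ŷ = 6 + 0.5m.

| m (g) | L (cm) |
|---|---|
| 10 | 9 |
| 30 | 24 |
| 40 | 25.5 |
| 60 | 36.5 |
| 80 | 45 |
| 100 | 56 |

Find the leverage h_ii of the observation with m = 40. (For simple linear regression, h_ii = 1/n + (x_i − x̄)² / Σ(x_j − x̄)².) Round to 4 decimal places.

m̄ = (10 + 30 + 40 + 60 + 80 + 100)/6 = 53.3333
Σ(m − m̄)² = 1877.78 + 544.444 + 177.778 + 44.4444 + 711.111 + 2177.78 = 5533.33
h = 1/6 + (-13.3333)²/5533.33 = 0.166667 + 0.0321285 = 0.1988

h = 0.1988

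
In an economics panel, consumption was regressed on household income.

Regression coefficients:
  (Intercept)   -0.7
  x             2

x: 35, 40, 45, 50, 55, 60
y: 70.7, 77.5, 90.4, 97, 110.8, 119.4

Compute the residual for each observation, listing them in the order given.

1.4, -1.8, 1.1, -2.3, 1.5, 0.1

x=35: ŷ = -0.7 + 2·35 = 69.3; e = 70.7 − 69.3 = 1.4
x=40: ŷ = -0.7 + 2·40 = 79.3; e = 77.5 − 79.3 = -1.8
x=45: ŷ = -0.7 + 2·45 = 89.3; e = 90.4 − 89.3 = 1.1
x=50: ŷ = -0.7 + 2·50 = 99.3; e = 97 − 99.3 = -2.3
x=55: ŷ = -0.7 + 2·55 = 109.3; e = 110.8 − 109.3 = 1.5
x=60: ŷ = -0.7 + 2·60 = 119.3; e = 119.4 − 119.3 = 0.1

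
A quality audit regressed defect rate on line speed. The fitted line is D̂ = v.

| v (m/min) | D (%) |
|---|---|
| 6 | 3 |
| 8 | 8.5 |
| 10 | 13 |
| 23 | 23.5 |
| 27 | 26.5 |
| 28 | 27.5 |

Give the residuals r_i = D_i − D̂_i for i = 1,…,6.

v=6: D̂ = 6 = 6; r = 3 − 6 = -3
v=8: D̂ = 8 = 8; r = 8.5 − 8 = 0.5
v=10: D̂ = 10 = 10; r = 13 − 10 = 3
v=23: D̂ = 23 = 23; r = 23.5 − 23 = 0.5
v=27: D̂ = 27 = 27; r = 26.5 − 27 = -0.5
v=28: D̂ = 28 = 28; r = 27.5 − 28 = -0.5

-3, 0.5, 3, 0.5, -0.5, -0.5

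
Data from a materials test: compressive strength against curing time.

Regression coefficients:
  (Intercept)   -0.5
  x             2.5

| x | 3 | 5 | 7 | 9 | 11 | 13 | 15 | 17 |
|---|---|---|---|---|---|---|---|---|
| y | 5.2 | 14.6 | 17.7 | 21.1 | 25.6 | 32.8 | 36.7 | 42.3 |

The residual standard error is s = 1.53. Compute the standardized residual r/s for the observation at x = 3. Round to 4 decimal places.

ŷ = -0.5 + 2.5·3 = 7
r = 5.2 − 7 = -1.8
r/s = -1.8 / 1.53 = -1.1765

-1.1765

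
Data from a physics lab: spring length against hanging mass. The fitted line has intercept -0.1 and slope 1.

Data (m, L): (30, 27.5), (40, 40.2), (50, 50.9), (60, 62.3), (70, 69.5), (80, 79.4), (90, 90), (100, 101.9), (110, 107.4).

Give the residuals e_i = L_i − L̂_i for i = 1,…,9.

m=30: L̂ = -0.1 + 30 = 29.9; e = 27.5 − 29.9 = -2.4
m=40: L̂ = -0.1 + 40 = 39.9; e = 40.2 − 39.9 = 0.3
m=50: L̂ = -0.1 + 50 = 49.9; e = 50.9 − 49.9 = 1
m=60: L̂ = -0.1 + 60 = 59.9; e = 62.3 − 59.9 = 2.4
m=70: L̂ = -0.1 + 70 = 69.9; e = 69.5 − 69.9 = -0.4
m=80: L̂ = -0.1 + 80 = 79.9; e = 79.4 − 79.9 = -0.5
m=90: L̂ = -0.1 + 90 = 89.9; e = 90 − 89.9 = 0.1
m=100: L̂ = -0.1 + 100 = 99.9; e = 101.9 − 99.9 = 2
m=110: L̂ = -0.1 + 110 = 109.9; e = 107.4 − 109.9 = -2.5

-2.4, 0.3, 1, 2.4, -0.4, -0.5, 0.1, 2, -2.5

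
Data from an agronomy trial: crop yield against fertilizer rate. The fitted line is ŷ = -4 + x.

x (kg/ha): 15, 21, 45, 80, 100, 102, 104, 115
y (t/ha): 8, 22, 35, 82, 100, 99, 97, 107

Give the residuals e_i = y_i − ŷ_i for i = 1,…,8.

x=15: ŷ = -4 + 15 = 11; e = 8 − 11 = -3
x=21: ŷ = -4 + 21 = 17; e = 22 − 17 = 5
x=45: ŷ = -4 + 45 = 41; e = 35 − 41 = -6
x=80: ŷ = -4 + 80 = 76; e = 82 − 76 = 6
x=100: ŷ = -4 + 100 = 96; e = 100 − 96 = 4
x=102: ŷ = -4 + 102 = 98; e = 99 − 98 = 1
x=104: ŷ = -4 + 104 = 100; e = 97 − 100 = -3
x=115: ŷ = -4 + 115 = 111; e = 107 − 111 = -4

-3, 5, -6, 6, 4, 1, -3, -4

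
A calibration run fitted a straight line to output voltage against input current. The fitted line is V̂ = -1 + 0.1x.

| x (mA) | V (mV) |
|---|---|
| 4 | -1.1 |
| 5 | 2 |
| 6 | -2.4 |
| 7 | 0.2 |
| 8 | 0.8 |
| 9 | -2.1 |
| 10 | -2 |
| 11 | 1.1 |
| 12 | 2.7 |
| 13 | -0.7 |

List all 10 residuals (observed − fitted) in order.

x=4: V̂ = -1 + 0.1·4 = -0.6; r = -1.1 − (-0.6) = -0.5
x=5: V̂ = -1 + 0.1·5 = -0.5; r = 2 − (-0.5) = 2.5
x=6: V̂ = -1 + 0.1·6 = -0.4; r = -2.4 − (-0.4) = -2
x=7: V̂ = -1 + 0.1·7 = -0.3; r = 0.2 − (-0.3) = 0.5
x=8: V̂ = -1 + 0.1·8 = -0.2; r = 0.8 − (-0.2) = 1
x=9: V̂ = -1 + 0.1·9 = -0.1; r = -2.1 − (-0.1) = -2
x=10: V̂ = -1 + 0.1·10 = 0; r = -2 − 0 = -2
x=11: V̂ = -1 + 0.1·11 = 0.1; r = 1.1 − 0.1 = 1
x=12: V̂ = -1 + 0.1·12 = 0.2; r = 2.7 − 0.2 = 2.5
x=13: V̂ = -1 + 0.1·13 = 0.3; r = -0.7 − 0.3 = -1

-0.5, 2.5, -2, 0.5, 1, -2, -2, 1, 2.5, -1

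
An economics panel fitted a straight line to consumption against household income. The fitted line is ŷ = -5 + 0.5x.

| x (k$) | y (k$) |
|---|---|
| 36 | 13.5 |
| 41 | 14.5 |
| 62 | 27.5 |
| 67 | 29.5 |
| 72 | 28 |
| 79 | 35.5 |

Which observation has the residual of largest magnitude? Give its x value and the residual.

x=36: ŷ = -5 + 0.5·36 = 13; r = 13.5 − 13 = 0.5
x=41: ŷ = -5 + 0.5·41 = 15.5; r = 14.5 − 15.5 = -1
x=62: ŷ = -5 + 0.5·62 = 26; r = 27.5 − 26 = 1.5
x=67: ŷ = -5 + 0.5·67 = 28.5; r = 29.5 − 28.5 = 1
x=72: ŷ = -5 + 0.5·72 = 31; r = 28 − 31 = -3
x=79: ŷ = -5 + 0.5·79 = 34.5; r = 35.5 − 34.5 = 1
Largest |r| is 3 at x = 72, residual -3.

x = 72, r = -3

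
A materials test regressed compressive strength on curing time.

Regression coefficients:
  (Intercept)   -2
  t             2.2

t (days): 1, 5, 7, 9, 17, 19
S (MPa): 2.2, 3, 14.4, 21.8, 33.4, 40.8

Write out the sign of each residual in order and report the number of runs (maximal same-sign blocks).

t=1: ŷ = -2 + 2.2·1 = 0.2; r = 2.2 − 0.2 = 2
t=5: ŷ = -2 + 2.2·5 = 9; r = 3 − 9 = -6
t=7: ŷ = -2 + 2.2·7 = 13.4; r = 14.4 − 13.4 = 1
t=9: ŷ = -2 + 2.2·9 = 17.8; r = 21.8 − 17.8 = 4
t=17: ŷ = -2 + 2.2·17 = 35.4; r = 33.4 − 35.4 = -2
t=19: ŷ = -2 + 2.2·19 = 39.8; r = 40.8 − 39.8 = 1
Signs: + − + + − +
Runs: +×1, −×1, +×2, −×1, +×1 → 5

5 runs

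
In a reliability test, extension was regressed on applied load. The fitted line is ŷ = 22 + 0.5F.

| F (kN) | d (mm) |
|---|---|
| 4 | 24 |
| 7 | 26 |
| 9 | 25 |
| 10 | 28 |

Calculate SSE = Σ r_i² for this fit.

F=4: ŷ = 22 + 0.5·4 = 24; r = 24 − 24 = 0
F=7: ŷ = 22 + 0.5·7 = 25.5; r = 26 − 25.5 = 0.5
F=9: ŷ = 22 + 0.5·9 = 26.5; r = 25 − 26.5 = -1.5
F=10: ŷ = 22 + 0.5·10 = 27; r = 28 − 27 = 1
SSE = 0 + 0.25 + 2.25 + 1 = 3.5

SSE = 3.5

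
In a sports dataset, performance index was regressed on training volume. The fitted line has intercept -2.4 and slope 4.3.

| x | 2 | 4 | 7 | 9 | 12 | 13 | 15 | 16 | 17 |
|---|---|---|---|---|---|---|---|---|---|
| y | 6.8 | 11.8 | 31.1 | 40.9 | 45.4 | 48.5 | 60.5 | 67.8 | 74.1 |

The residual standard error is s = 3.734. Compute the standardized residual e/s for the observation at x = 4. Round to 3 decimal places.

-0.803

ŷ = -2.4 + 4.3·4 = 14.8
e = 11.8 − 14.8 = -3
e/s = -3 / 3.734 = -0.803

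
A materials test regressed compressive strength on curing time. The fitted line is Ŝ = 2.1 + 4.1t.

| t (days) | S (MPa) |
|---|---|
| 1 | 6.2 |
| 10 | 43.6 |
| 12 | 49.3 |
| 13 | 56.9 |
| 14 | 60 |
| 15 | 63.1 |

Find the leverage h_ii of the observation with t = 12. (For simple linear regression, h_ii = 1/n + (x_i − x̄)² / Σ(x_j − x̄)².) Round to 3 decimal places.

t̄ = (1 + 10 + 12 + 13 + 14 + 15)/6 = 10.8333
Σ(t − t̄)² = 96.6944 + 0.694444 + 1.36111 + 4.69444 + 10.0278 + 17.3611 = 130.833
h = 1/6 + (1.16667)²/130.833 = 0.166667 + 0.0104034 = 0.177

h = 0.177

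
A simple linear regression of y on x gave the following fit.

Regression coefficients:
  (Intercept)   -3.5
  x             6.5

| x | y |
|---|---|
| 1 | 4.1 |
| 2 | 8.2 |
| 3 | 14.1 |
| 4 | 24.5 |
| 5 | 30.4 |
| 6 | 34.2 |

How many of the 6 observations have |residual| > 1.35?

3

x=1: ŷ = -3.5 + 6.5·1 = 3; r = 4.1 − 3 = 1.1
x=2: ŷ = -3.5 + 6.5·2 = 9.5; r = 8.2 − 9.5 = -1.3
x=3: ŷ = -3.5 + 6.5·3 = 16; r = 14.1 − 16 = -1.9
x=4: ŷ = -3.5 + 6.5·4 = 22.5; r = 24.5 − 22.5 = 2
x=5: ŷ = -3.5 + 6.5·5 = 29; r = 30.4 − 29 = 1.4
x=6: ŷ = -3.5 + 6.5·6 = 35.5; r = 34.2 − 35.5 = -1.3
|r| > 1.35: x=3 (|r|=1.9), x=4 (|r|=2), x=5 (|r|=1.4) → 3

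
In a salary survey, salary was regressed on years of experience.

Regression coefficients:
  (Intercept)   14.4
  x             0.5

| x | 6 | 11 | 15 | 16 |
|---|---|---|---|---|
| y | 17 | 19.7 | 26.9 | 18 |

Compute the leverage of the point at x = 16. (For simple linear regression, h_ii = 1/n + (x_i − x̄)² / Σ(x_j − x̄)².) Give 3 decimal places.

h = 0.508

x̄ = (6 + 11 + 15 + 16)/4 = 12
Σ(x − x̄)² = 36 + 1 + 9 + 16 = 62
h = 1/4 + (4)²/62 = 0.25 + 0.258065 = 0.508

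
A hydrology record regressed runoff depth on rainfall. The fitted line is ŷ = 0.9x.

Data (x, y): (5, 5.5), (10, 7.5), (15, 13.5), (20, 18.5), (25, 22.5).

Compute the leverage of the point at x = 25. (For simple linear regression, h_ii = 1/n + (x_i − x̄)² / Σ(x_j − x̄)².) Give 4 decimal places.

h = 0.6000

x̄ = (5 + 10 + 15 + 20 + 25)/5 = 15
Σ(x − x̄)² = 100 + 25 + 0 + 25 + 100 = 250
h = 1/5 + (10)²/250 = 0.2 + 0.4 = 0.6000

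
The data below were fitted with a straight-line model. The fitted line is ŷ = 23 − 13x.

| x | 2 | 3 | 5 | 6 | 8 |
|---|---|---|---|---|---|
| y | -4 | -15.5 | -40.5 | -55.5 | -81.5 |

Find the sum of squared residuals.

SSE = 4

x=2: ŷ = 23 − 13·2 = -3; r = -4 − (-3) = -1
x=3: ŷ = 23 − 13·3 = -16; r = -15.5 − (-16) = 0.5
x=5: ŷ = 23 − 13·5 = -42; r = -40.5 − (-42) = 1.5
x=6: ŷ = 23 − 13·6 = -55; r = -55.5 − (-55) = -0.5
x=8: ŷ = 23 − 13·8 = -81; r = -81.5 − (-81) = -0.5
SSE = 1 + 0.25 + 2.25 + 0.25 + 0.25 = 4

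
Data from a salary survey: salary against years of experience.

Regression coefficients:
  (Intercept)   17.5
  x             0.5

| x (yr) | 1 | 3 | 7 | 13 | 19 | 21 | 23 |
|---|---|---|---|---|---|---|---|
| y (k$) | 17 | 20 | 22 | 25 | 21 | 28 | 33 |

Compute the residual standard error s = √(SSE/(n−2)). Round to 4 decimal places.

s = 3.3466

x=1: ŷ = 17.5 + 0.5·1 = 18; r = 17 − 18 = -1
x=3: ŷ = 17.5 + 0.5·3 = 19; r = 20 − 19 = 1
x=7: ŷ = 17.5 + 0.5·7 = 21; r = 22 − 21 = 1
x=13: ŷ = 17.5 + 0.5·13 = 24; r = 25 − 24 = 1
x=19: ŷ = 17.5 + 0.5·19 = 27; r = 21 − 27 = -6
x=21: ŷ = 17.5 + 0.5·21 = 28; r = 28 − 28 = 0
x=23: ŷ = 17.5 + 0.5·23 = 29; r = 33 − 29 = 4
SSE = 1 + 1 + 1 + 1 + 36 + 0 + 16 = 56
s = √(56/5) = √11.2 ≈ 3.3466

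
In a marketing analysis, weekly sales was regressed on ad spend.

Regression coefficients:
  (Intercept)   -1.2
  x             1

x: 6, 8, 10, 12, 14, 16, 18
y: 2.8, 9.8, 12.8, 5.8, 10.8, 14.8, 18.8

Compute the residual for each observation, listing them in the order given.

-2, 3, 4, -5, -2, 0, 2

x=6: ŷ = -1.2 + 6 = 4.8; e = 2.8 − 4.8 = -2
x=8: ŷ = -1.2 + 8 = 6.8; e = 9.8 − 6.8 = 3
x=10: ŷ = -1.2 + 10 = 8.8; e = 12.8 − 8.8 = 4
x=12: ŷ = -1.2 + 12 = 10.8; e = 5.8 − 10.8 = -5
x=14: ŷ = -1.2 + 14 = 12.8; e = 10.8 − 12.8 = -2
x=16: ŷ = -1.2 + 16 = 14.8; e = 14.8 − 14.8 = 0
x=18: ŷ = -1.2 + 18 = 16.8; e = 18.8 − 16.8 = 2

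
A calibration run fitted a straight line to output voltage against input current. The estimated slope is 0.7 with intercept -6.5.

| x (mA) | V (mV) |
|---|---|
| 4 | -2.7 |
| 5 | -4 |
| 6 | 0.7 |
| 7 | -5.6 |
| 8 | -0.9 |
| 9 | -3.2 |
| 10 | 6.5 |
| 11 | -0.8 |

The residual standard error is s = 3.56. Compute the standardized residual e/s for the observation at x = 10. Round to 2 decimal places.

V̂ = -6.5 + 0.7·10 = 0.5
e = 6.5 − 0.5 = 6
e/s = 6 / 3.56 = 1.69

1.69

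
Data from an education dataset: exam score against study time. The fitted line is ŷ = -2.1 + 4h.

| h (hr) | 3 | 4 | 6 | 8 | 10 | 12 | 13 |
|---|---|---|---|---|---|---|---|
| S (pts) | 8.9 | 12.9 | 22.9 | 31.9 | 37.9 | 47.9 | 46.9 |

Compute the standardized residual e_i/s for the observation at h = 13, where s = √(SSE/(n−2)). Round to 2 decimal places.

-1.50

h=3: ŷ = -2.1 + 4·3 = 9.9; e = 8.9 − 9.9 = -1
h=4: ŷ = -2.1 + 4·4 = 13.9; e = 12.9 − 13.9 = -1
h=6: ŷ = -2.1 + 4·6 = 21.9; e = 22.9 − 21.9 = 1
h=8: ŷ = -2.1 + 4·8 = 29.9; e = 31.9 − 29.9 = 2
h=10: ŷ = -2.1 + 4·10 = 37.9; e = 37.9 − 37.9 = 0
h=12: ŷ = -2.1 + 4·12 = 45.9; e = 47.9 − 45.9 = 2
h=13: ŷ = -2.1 + 4·13 = 49.9; e = 46.9 − 49.9 = -3
SSE = 1 + 1 + 1 + 4 + 0 + 4 + 9 = 20
s = √(20/5) = 2
e/s = -3 / 2 = -1.50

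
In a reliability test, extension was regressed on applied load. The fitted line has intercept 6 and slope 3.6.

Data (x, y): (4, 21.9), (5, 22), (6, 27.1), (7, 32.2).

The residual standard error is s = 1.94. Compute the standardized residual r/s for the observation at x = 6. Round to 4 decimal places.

-0.2577

ŷ = 6 + 3.6·6 = 27.6
r = 27.1 − 27.6 = -0.5
r/s = -0.5 / 1.94 = -0.2577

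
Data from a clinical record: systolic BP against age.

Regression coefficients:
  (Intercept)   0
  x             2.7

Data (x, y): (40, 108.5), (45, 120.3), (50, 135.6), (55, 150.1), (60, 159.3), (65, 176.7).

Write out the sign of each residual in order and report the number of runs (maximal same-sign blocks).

5 runs

x=40: ŷ = 2.7·40 = 108; r = 108.5 − 108 = 0.5
x=45: ŷ = 2.7·45 = 121.5; r = 120.3 − 121.5 = -1.2
x=50: ŷ = 2.7·50 = 135; r = 135.6 − 135 = 0.6
x=55: ŷ = 2.7·55 = 148.5; r = 150.1 − 148.5 = 1.6
x=60: ŷ = 2.7·60 = 162; r = 159.3 − 162 = -2.7
x=65: ŷ = 2.7·65 = 175.5; r = 176.7 − 175.5 = 1.2
Signs: + − + + − +
Runs: +×1, −×1, +×2, −×1, +×1 → 5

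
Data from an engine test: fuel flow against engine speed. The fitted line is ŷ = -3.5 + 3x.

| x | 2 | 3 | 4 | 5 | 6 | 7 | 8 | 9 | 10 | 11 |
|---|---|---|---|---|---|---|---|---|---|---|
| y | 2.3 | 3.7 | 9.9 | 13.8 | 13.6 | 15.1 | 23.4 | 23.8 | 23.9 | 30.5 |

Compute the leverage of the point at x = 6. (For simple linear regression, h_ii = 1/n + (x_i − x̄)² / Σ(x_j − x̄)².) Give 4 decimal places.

x̄ = (2 + 3 + 4 + 5 + 6 + 7 + 8 + 9 + 10 + 11)/10 = 6.5
Σ(x − x̄)² = 20.25 + 12.25 + 6.25 + 2.25 + 0.25 + 0.25 + 2.25 + 6.25 + 12.25 + 20.25 = 82.5
h = 1/10 + (-0.5)²/82.5 = 0.1 + 0.0030303 = 0.1030

h = 0.1030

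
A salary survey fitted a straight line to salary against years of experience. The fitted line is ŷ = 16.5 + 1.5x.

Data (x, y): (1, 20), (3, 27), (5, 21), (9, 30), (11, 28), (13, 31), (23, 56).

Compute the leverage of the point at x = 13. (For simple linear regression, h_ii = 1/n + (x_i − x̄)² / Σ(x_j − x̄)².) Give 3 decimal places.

x̄ = (1 + 3 + 5 + 9 + 11 + 13 + 23)/7 = 9.28571
Σ(x − x̄)² = 68.6531 + 39.5102 + 18.3673 + 0.0816327 + 2.93878 + 13.7959 + 188.082 = 331.429
h = 1/7 + (3.71429)²/331.429 = 0.142857 + 0.0416256 = 0.184

h = 0.184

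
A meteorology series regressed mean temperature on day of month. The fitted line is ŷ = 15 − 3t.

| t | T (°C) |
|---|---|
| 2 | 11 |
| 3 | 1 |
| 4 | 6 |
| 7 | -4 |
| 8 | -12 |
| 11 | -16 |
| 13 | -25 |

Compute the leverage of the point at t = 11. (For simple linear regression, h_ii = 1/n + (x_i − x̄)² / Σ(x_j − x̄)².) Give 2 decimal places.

t̄ = (2 + 3 + 4 + 7 + 8 + 11 + 13)/7 = 6.85714
Σ(t − t̄)² = 23.5918 + 14.8776 + 8.16327 + 0.0204082 + 1.30612 + 17.1633 + 37.7347 = 102.857
h = 1/7 + (4.14286)²/102.857 = 0.142857 + 0.166865 = 0.31

h = 0.31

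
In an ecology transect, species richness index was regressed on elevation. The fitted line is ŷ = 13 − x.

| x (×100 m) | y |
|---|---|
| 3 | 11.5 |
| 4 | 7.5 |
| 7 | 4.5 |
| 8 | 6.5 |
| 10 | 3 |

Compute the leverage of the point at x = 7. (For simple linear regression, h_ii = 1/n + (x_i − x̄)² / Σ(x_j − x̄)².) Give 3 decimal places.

x̄ = (3 + 4 + 7 + 8 + 10)/5 = 6.4
Σ(x − x̄)² = 11.56 + 5.76 + 0.36 + 2.56 + 12.96 = 33.2
h = 1/5 + (0.6)²/33.2 = 0.2 + 0.0108434 = 0.211

h = 0.211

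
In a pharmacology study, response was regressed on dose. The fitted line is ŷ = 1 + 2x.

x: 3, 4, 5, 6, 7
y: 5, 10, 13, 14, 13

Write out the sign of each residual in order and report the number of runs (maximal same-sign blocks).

3 runs

x=3: ŷ = 1 + 2·3 = 7; r = 5 − 7 = -2
x=4: ŷ = 1 + 2·4 = 9; r = 10 − 9 = 1
x=5: ŷ = 1 + 2·5 = 11; r = 13 − 11 = 2
x=6: ŷ = 1 + 2·6 = 13; r = 14 − 13 = 1
x=7: ŷ = 1 + 2·7 = 15; r = 13 − 15 = -2
Signs: − + + + −
Runs: −×1, +×3, −×1 → 3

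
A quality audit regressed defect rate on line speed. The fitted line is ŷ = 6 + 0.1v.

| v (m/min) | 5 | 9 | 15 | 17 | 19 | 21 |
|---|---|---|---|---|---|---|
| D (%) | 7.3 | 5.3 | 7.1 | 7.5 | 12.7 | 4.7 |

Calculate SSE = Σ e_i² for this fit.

v=5: ŷ = 6 + 0.1·5 = 6.5; e = 7.3 − 6.5 = 0.8
v=9: ŷ = 6 + 0.1·9 = 6.9; e = 5.3 − 6.9 = -1.6
v=15: ŷ = 6 + 0.1·15 = 7.5; e = 7.1 − 7.5 = -0.4
v=17: ŷ = 6 + 0.1·17 = 7.7; e = 7.5 − 7.7 = -0.2
v=19: ŷ = 6 + 0.1·19 = 7.9; e = 12.7 − 7.9 = 4.8
v=21: ŷ = 6 + 0.1·21 = 8.1; e = 4.7 − 8.1 = -3.4
SSE = 0.64 + 2.56 + 0.16 + 0.04 + 23.04 + 11.56 = 38

SSE = 38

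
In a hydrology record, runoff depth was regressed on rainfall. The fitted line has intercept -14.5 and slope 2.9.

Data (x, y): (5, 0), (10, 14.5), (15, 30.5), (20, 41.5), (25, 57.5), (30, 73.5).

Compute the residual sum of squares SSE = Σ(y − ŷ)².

x=5: ŷ = -14.5 + 2.9·5 = 0; e = 0 − 0 = 0
x=10: ŷ = -14.5 + 2.9·10 = 14.5; e = 14.5 − 14.5 = 0
x=15: ŷ = -14.5 + 2.9·15 = 29; e = 30.5 − 29 = 1.5
x=20: ŷ = -14.5 + 2.9·20 = 43.5; e = 41.5 − 43.5 = -2
x=25: ŷ = -14.5 + 2.9·25 = 58; e = 57.5 − 58 = -0.5
x=30: ŷ = -14.5 + 2.9·30 = 72.5; e = 73.5 − 72.5 = 1
SSE = 0 + 0 + 2.25 + 4 + 0.25 + 1 = 7.5

SSE = 7.5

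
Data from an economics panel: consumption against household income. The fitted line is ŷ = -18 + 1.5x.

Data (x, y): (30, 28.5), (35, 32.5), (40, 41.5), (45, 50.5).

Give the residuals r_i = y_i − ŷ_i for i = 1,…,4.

1.5, -2, -0.5, 1

x=30: ŷ = -18 + 1.5·30 = 27; r = 28.5 − 27 = 1.5
x=35: ŷ = -18 + 1.5·35 = 34.5; r = 32.5 − 34.5 = -2
x=40: ŷ = -18 + 1.5·40 = 42; r = 41.5 − 42 = -0.5
x=45: ŷ = -18 + 1.5·45 = 49.5; r = 50.5 − 49.5 = 1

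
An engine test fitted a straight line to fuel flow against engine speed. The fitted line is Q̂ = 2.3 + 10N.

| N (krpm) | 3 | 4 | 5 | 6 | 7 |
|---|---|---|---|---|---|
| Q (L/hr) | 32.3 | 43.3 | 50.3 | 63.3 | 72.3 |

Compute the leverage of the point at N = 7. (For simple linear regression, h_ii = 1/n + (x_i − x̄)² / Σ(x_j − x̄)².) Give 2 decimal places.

h = 0.60

N̄ = (3 + 4 + 5 + 6 + 7)/5 = 5
Σ(N − N̄)² = 4 + 1 + 0 + 1 + 4 = 10
h = 1/5 + (2)²/10 = 0.2 + 0.4 = 0.60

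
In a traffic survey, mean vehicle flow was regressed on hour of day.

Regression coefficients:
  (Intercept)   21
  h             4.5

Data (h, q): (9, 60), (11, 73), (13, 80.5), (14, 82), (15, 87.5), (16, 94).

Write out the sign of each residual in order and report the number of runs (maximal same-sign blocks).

4 runs

h=9: q̂ = 21 + 4.5·9 = 61.5; e = 60 − 61.5 = -1.5
h=11: q̂ = 21 + 4.5·11 = 70.5; e = 73 − 70.5 = 2.5
h=13: q̂ = 21 + 4.5·13 = 79.5; e = 80.5 − 79.5 = 1
h=14: q̂ = 21 + 4.5·14 = 84; e = 82 − 84 = -2
h=15: q̂ = 21 + 4.5·15 = 88.5; e = 87.5 − 88.5 = -1
h=16: q̂ = 21 + 4.5·16 = 93; e = 94 − 93 = 1
Signs: − + + − − +
Runs: −×1, +×2, −×2, +×1 → 4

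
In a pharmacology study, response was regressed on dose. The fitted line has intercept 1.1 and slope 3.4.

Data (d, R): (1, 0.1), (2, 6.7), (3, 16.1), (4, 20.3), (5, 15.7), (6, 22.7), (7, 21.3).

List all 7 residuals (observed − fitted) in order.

-4.4, -1.2, 4.8, 5.6, -2.4, 1.2, -3.6

d=1: ŷ = 1.1 + 3.4·1 = 4.5; e = 0.1 − 4.5 = -4.4
d=2: ŷ = 1.1 + 3.4·2 = 7.9; e = 6.7 − 7.9 = -1.2
d=3: ŷ = 1.1 + 3.4·3 = 11.3; e = 16.1 − 11.3 = 4.8
d=4: ŷ = 1.1 + 3.4·4 = 14.7; e = 20.3 − 14.7 = 5.6
d=5: ŷ = 1.1 + 3.4·5 = 18.1; e = 15.7 − 18.1 = -2.4
d=6: ŷ = 1.1 + 3.4·6 = 21.5; e = 22.7 − 21.5 = 1.2
d=7: ŷ = 1.1 + 3.4·7 = 24.9; e = 21.3 − 24.9 = -3.6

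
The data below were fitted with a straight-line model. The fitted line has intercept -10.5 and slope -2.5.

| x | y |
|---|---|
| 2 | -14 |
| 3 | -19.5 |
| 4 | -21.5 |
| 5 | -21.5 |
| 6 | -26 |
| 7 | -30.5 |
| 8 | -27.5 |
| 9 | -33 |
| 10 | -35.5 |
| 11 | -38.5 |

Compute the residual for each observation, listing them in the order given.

x=2: ŷ = -10.5 − 2.5·2 = -15.5; r = -14 − (-15.5) = 1.5
x=3: ŷ = -10.5 − 2.5·3 = -18; r = -19.5 − (-18) = -1.5
x=4: ŷ = -10.5 − 2.5·4 = -20.5; r = -21.5 − (-20.5) = -1
x=5: ŷ = -10.5 − 2.5·5 = -23; r = -21.5 − (-23) = 1.5
x=6: ŷ = -10.5 − 2.5·6 = -25.5; r = -26 − (-25.5) = -0.5
x=7: ŷ = -10.5 − 2.5·7 = -28; r = -30.5 − (-28) = -2.5
x=8: ŷ = -10.5 − 2.5·8 = -30.5; r = -27.5 − (-30.5) = 3
x=9: ŷ = -10.5 − 2.5·9 = -33; r = -33 − (-33) = 0
x=10: ŷ = -10.5 − 2.5·10 = -35.5; r = -35.5 − (-35.5) = 0
x=11: ŷ = -10.5 − 2.5·11 = -38; r = -38.5 − (-38) = -0.5

1.5, -1.5, -1, 1.5, -0.5, -2.5, 3, 0, 0, -0.5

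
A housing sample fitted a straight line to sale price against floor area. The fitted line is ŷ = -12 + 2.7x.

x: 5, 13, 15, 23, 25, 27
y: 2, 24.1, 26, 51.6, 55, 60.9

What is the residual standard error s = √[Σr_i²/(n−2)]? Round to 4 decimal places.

s = 1.5811

x=5: ŷ = -12 + 2.7·5 = 1.5; r = 2 − 1.5 = 0.5
x=13: ŷ = -12 + 2.7·13 = 23.1; r = 24.1 − 23.1 = 1
x=15: ŷ = -12 + 2.7·15 = 28.5; r = 26 − 28.5 = -2.5
x=23: ŷ = -12 + 2.7·23 = 50.1; r = 51.6 − 50.1 = 1.5
x=25: ŷ = -12 + 2.7·25 = 55.5; r = 55 − 55.5 = -0.5
x=27: ŷ = -12 + 2.7·27 = 60.9; r = 60.9 − 60.9 = 0
SSE = 0.25 + 1 + 6.25 + 2.25 + 0.25 + 0 = 10
s = √(10/4) = √2.5 ≈ 1.5811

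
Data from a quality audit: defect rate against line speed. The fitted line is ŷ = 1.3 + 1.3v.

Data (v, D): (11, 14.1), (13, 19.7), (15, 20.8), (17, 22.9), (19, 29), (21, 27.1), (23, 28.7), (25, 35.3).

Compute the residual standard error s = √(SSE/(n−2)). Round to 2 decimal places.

s = 2.02

v=11: ŷ = 1.3 + 1.3·11 = 15.6; r = 14.1 − 15.6 = -1.5
v=13: ŷ = 1.3 + 1.3·13 = 18.2; r = 19.7 − 18.2 = 1.5
v=15: ŷ = 1.3 + 1.3·15 = 20.8; r = 20.8 − 20.8 = 0
v=17: ŷ = 1.3 + 1.3·17 = 23.4; r = 22.9 − 23.4 = -0.5
v=19: ŷ = 1.3 + 1.3·19 = 26; r = 29 − 26 = 3
v=21: ŷ = 1.3 + 1.3·21 = 28.6; r = 27.1 − 28.6 = -1.5
v=23: ŷ = 1.3 + 1.3·23 = 31.2; r = 28.7 − 31.2 = -2.5
v=25: ŷ = 1.3 + 1.3·25 = 33.8; r = 35.3 − 33.8 = 1.5
SSE = 2.25 + 2.25 + 0 + 0.25 + 9 + 2.25 + 6.25 + 2.25 = 24.5
s = √(24.5/6) = √4.08333 ≈ 2.02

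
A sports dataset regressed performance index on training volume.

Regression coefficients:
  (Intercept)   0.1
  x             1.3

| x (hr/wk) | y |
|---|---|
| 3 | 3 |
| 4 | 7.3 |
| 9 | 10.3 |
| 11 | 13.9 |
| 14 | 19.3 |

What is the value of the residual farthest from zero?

x=3: ŷ = 0.1 + 1.3·3 = 4; e = 3 − 4 = -1
x=4: ŷ = 0.1 + 1.3·4 = 5.3; e = 7.3 − 5.3 = 2
x=9: ŷ = 0.1 + 1.3·9 = 11.8; e = 10.3 − 11.8 = -1.5
x=11: ŷ = 0.1 + 1.3·11 = 14.4; e = 13.9 − 14.4 = -0.5
x=14: ŷ = 0.1 + 1.3·14 = 18.3; e = 19.3 − 18.3 = 1
Largest |e| is 2 at x = 4, residual 2.

e = 2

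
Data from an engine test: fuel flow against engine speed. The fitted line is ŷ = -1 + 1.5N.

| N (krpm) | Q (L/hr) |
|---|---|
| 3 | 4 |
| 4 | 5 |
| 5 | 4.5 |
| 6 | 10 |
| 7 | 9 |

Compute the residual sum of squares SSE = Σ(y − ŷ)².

N=3: ŷ = -1 + 1.5·3 = 3.5; e = 4 − 3.5 = 0.5
N=4: ŷ = -1 + 1.5·4 = 5; e = 5 − 5 = 0
N=5: ŷ = -1 + 1.5·5 = 6.5; e = 4.5 − 6.5 = -2
N=6: ŷ = -1 + 1.5·6 = 8; e = 10 − 8 = 2
N=7: ŷ = -1 + 1.5·7 = 9.5; e = 9 − 9.5 = -0.5
SSE = 0.25 + 0 + 4 + 4 + 0.25 = 8.5

SSE = 8.5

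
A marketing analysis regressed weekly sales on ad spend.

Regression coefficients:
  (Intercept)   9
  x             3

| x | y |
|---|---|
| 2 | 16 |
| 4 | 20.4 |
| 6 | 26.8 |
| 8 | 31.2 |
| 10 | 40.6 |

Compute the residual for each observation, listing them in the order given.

x=2: ŷ = 9 + 3·2 = 15; r = 16 − 15 = 1
x=4: ŷ = 9 + 3·4 = 21; r = 20.4 − 21 = -0.6
x=6: ŷ = 9 + 3·6 = 27; r = 26.8 − 27 = -0.2
x=8: ŷ = 9 + 3·8 = 33; r = 31.2 − 33 = -1.8
x=10: ŷ = 9 + 3·10 = 39; r = 40.6 − 39 = 1.6

1, -0.6, -0.2, -1.8, 1.6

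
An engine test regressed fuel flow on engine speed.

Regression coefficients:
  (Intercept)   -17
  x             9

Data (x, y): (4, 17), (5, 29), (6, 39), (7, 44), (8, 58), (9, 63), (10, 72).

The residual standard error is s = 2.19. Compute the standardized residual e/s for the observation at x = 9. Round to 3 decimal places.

ŷ = -17 + 9·9 = 64
e = 63 − 64 = -1
e/s = -1 / 2.19 = -0.457

-0.457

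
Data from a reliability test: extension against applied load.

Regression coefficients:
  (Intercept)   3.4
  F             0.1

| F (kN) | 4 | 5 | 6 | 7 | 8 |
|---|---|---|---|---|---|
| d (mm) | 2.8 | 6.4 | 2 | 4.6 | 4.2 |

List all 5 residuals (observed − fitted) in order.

-1, 2.5, -2, 0.5, 0

F=4: d̂ = 3.4 + 0.1·4 = 3.8; r = 2.8 − 3.8 = -1
F=5: d̂ = 3.4 + 0.1·5 = 3.9; r = 6.4 − 3.9 = 2.5
F=6: d̂ = 3.4 + 0.1·6 = 4; r = 2 − 4 = -2
F=7: d̂ = 3.4 + 0.1·7 = 4.1; r = 4.6 − 4.1 = 0.5
F=8: d̂ = 3.4 + 0.1·8 = 4.2; r = 4.2 − 4.2 = 0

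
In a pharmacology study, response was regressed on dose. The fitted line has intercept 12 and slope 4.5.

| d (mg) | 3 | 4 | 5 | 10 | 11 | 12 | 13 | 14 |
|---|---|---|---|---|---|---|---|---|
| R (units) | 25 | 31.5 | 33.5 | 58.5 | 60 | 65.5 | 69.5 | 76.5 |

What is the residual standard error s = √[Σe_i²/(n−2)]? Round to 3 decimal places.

s = 1.384

d=3: R̂ = 12 + 4.5·3 = 25.5; e = 25 − 25.5 = -0.5
d=4: R̂ = 12 + 4.5·4 = 30; e = 31.5 − 30 = 1.5
d=5: R̂ = 12 + 4.5·5 = 34.5; e = 33.5 − 34.5 = -1
d=10: R̂ = 12 + 4.5·10 = 57; e = 58.5 − 57 = 1.5
d=11: R̂ = 12 + 4.5·11 = 61.5; e = 60 − 61.5 = -1.5
d=12: R̂ = 12 + 4.5·12 = 66; e = 65.5 − 66 = -0.5
d=13: R̂ = 12 + 4.5·13 = 70.5; e = 69.5 − 70.5 = -1
d=14: R̂ = 12 + 4.5·14 = 75; e = 76.5 − 75 = 1.5
SSE = 0.25 + 2.25 + 1 + 2.25 + 2.25 + 0.25 + 1 + 2.25 = 11.5
s = √(11.5/6) = √1.91667 ≈ 1.384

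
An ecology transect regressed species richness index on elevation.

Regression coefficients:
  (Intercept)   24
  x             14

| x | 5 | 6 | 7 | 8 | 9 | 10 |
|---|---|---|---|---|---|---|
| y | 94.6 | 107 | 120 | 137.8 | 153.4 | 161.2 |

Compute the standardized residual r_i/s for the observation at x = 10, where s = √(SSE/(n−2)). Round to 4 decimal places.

-1.0583

x=5: ŷ = 24 + 14·5 = 94; r = 94.6 − 94 = 0.6
x=6: ŷ = 24 + 14·6 = 108; r = 107 − 108 = -1
x=7: ŷ = 24 + 14·7 = 122; r = 120 − 122 = -2
x=8: ŷ = 24 + 14·8 = 136; r = 137.8 − 136 = 1.8
x=9: ŷ = 24 + 14·9 = 150; r = 153.4 − 150 = 3.4
x=10: ŷ = 24 + 14·10 = 164; r = 161.2 − 164 = -2.8
SSE = 0.36 + 1 + 4 + 3.24 + 11.56 + 7.84 = 28
s = √(28/4) = 2.64575
r/s = -2.8 / 2.64575 = -1.0583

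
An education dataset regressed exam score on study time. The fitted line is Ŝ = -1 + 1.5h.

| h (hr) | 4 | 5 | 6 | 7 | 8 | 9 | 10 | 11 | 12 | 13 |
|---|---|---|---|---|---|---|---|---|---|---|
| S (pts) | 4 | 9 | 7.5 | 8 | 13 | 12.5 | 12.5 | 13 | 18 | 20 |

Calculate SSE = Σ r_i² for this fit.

h=4: Ŝ = -1 + 1.5·4 = 5; r = 4 − 5 = -1
h=5: Ŝ = -1 + 1.5·5 = 6.5; r = 9 − 6.5 = 2.5
h=6: Ŝ = -1 + 1.5·6 = 8; r = 7.5 − 8 = -0.5
h=7: Ŝ = -1 + 1.5·7 = 9.5; r = 8 − 9.5 = -1.5
h=8: Ŝ = -1 + 1.5·8 = 11; r = 13 − 11 = 2
h=9: Ŝ = -1 + 1.5·9 = 12.5; r = 12.5 − 12.5 = 0
h=10: Ŝ = -1 + 1.5·10 = 14; r = 12.5 − 14 = -1.5
h=11: Ŝ = -1 + 1.5·11 = 15.5; r = 13 − 15.5 = -2.5
h=12: Ŝ = -1 + 1.5·12 = 17; r = 18 − 17 = 1
h=13: Ŝ = -1 + 1.5·13 = 18.5; r = 20 − 18.5 = 1.5
SSE = 1 + 6.25 + 0.25 + 2.25 + 4 + 0 + 2.25 + 6.25 + 1 + 2.25 = 25.5

SSE = 25.5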